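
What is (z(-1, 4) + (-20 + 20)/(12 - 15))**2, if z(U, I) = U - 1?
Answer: 4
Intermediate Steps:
z(U, I) = -1 + U
(z(-1, 4) + (-20 + 20)/(12 - 15))**2 = ((-1 - 1) + (-20 + 20)/(12 - 15))**2 = (-2 + 0/(-3))**2 = (-2 + 0*(-1/3))**2 = (-2 + 0)**2 = (-2)**2 = 4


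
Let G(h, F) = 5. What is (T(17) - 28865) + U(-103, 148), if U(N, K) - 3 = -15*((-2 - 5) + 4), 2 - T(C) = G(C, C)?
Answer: -28820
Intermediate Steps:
T(C) = -3 (T(C) = 2 - 1*5 = 2 - 5 = -3)
U(N, K) = 48 (U(N, K) = 3 - 15*((-2 - 5) + 4) = 3 - 15*(-7 + 4) = 3 - 15*(-3) = 3 + 45 = 48)
(T(17) - 28865) + U(-103, 148) = (-3 - 28865) + 48 = -28868 + 48 = -28820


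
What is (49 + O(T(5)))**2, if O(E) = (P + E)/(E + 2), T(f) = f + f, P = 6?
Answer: 22801/9 ≈ 2533.4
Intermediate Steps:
T(f) = 2*f
O(E) = (6 + E)/(2 + E) (O(E) = (6 + E)/(E + 2) = (6 + E)/(2 + E))
(49 + O(T(5)))**2 = (49 + (6 + 2*5)/(2 + 2*5))**2 = (49 + (6 + 10)/(2 + 10))**2 = (49 + 16/12)**2 = (49 + (1/12)*16)**2 = (49 + 4/3)**2 = (151/3)**2 = 22801/9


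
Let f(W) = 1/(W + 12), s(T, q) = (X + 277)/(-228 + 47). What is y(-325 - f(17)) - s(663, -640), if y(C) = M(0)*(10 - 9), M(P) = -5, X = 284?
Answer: -344/181 ≈ -1.9006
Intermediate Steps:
s(T, q) = -561/181 (s(T, q) = (284 + 277)/(-228 + 47) = 561/(-181) = 561*(-1/181) = -561/181)
f(W) = 1/(12 + W)
y(C) = -5 (y(C) = -5*(10 - 9) = -5*1 = -5)
y(-325 - f(17)) - s(663, -640) = -5 - 1*(-561/181) = -5 + 561/181 = -344/181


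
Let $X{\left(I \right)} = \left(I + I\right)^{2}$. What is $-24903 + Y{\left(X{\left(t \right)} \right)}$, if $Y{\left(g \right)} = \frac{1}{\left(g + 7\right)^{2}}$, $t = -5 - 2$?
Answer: $- \frac{1026227726}{41209} \approx -24903.0$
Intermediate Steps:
$t = -7$
$X{\left(I \right)} = 4 I^{2}$ ($X{\left(I \right)} = \left(2 I\right)^{2} = 4 I^{2}$)
$Y{\left(g \right)} = \frac{1}{\left(7 + g\right)^{2}}$
$-24903 + Y{\left(X{\left(t \right)} \right)} = -24903 + \frac{1}{\left(7 + 4 \left(-7\right)^{2}\right)^{2}} = -24903 + \frac{1}{\left(7 + 4 \cdot 49\right)^{2}} = -24903 + \frac{1}{\left(7 + 196\right)^{2}} = -24903 + \frac{1}{41209} = - \frac{1026227726}{41209}$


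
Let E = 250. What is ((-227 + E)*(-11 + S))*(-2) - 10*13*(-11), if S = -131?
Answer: 7962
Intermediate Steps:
((-227 + E)*(-11 + S))*(-2) - 10*13*(-11) = ((-227 + 250)*(-11 - 131))*(-2) - 10*13*(-11) = (23*(-142))*(-2) - 130*(-11) = -3266*(-2) + 1430 = 6532 + 1430 = 7962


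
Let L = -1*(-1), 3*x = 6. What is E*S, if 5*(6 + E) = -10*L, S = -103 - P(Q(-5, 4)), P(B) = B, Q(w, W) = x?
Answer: 840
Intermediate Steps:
x = 2 (x = (⅓)*6 = 2)
Q(w, W) = 2
L = 1
S = -105 (S = -103 - 1*2 = -103 - 2 = -105)
E = -8 (E = -6 + (-10*1)/5 = -6 + (⅕)*(-10) = -6 - 2 = -8)
E*S = -8*(-105) = 840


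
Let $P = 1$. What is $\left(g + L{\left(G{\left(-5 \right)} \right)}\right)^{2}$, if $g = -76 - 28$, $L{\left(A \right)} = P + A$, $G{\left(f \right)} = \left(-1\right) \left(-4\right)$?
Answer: $9801$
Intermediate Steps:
$G{\left(f \right)} = 4$
$L{\left(A \right)} = 1 + A$
$g = -104$
$\left(g + L{\left(G{\left(-5 \right)} \right)}\right)^{2} = \left(-104 + \left(1 + 4\right)\right)^{2} = \left(-104 + 5\right)^{2} = \left(-99\right)^{2} = 9801$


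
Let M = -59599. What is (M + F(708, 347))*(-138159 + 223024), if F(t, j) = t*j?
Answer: 15791424605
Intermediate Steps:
F(t, j) = j*t
(M + F(708, 347))*(-138159 + 223024) = (-59599 + 347*708)*(-138159 + 223024) = (-59599 + 245676)*84865 = 186077*84865 = 15791424605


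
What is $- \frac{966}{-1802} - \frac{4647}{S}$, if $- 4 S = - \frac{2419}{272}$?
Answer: $- \frac{4554229959}{2179519} \approx -2089.6$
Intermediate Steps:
$S = \frac{2419}{1088}$ ($S = - \frac{\left(-2419\right) \frac{1}{272}}{4} = \left(- \frac{1}{4}\right) \left(- \frac{2419}{272}\right) = \frac{2419}{1088} \approx 2.2233$)
$- \frac{966}{-1802} - \frac{4647}{S} = - \frac{966}{-1802} - \frac{4647}{\frac{2419}{1088}} = \left(-966\right) \left(- \frac{1}{1802}\right) - \frac{5055936}{2419} = \frac{483}{901} - \frac{5055936}{2419} = - \frac{4554229959}{2179519}$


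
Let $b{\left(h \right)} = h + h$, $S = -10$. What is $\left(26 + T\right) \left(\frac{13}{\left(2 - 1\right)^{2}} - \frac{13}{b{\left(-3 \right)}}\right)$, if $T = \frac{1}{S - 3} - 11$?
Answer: $\frac{679}{3} \approx 226.33$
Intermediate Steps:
$b{\left(h \right)} = 2 h$
$T = - \frac{144}{13}$ ($T = \frac{1}{-10 - 3} - 11 = \frac{1}{-13} - 11 = - \frac{1}{13} - 11 = - \frac{144}{13} \approx -11.077$)
$\left(26 + T\right) \left(\frac{13}{\left(2 - 1\right)^{2}} - \frac{13}{b{\left(-3 \right)}}\right) = \left(26 - \frac{144}{13}\right) \left(\frac{13}{\left(2 - 1\right)^{2}} - \frac{13}{2 \left(-3\right)}\right) = \frac{194 \left(\frac{13}{1^{2}} - \frac{13}{-6}\right)}{13} = \frac{194 \left(\frac{13}{1} - - \frac{13}{6}\right)}{13} = \frac{194 \left(13 \cdot 1 + \frac{13}{6}\right)}{13} = \frac{194 \left(13 + \frac{13}{6}\right)}{13} = \frac{194}{13} \cdot \frac{91}{6} = \frac{679}{3}$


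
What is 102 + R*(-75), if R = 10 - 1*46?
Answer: 2802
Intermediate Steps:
R = -36 (R = 10 - 46 = -36)
102 + R*(-75) = 102 - 36*(-75) = 102 + 2700 = 2802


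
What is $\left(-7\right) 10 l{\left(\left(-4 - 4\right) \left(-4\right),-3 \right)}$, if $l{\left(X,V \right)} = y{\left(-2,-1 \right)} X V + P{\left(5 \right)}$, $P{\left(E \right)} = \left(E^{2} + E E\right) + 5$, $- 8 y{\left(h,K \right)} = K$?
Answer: $-3010$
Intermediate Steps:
$y{\left(h,K \right)} = - \frac{K}{8}$
$P{\left(E \right)} = 5 + 2 E^{2}$ ($P{\left(E \right)} = \left(E^{2} + E^{2}\right) + 5 = 2 E^{2} + 5 = 5 + 2 E^{2}$)
$l{\left(X,V \right)} = 55 + \frac{V X}{8}$ ($l{\left(X,V \right)} = \left(- \frac{1}{8}\right) \left(-1\right) X V + \left(5 + 2 \cdot 5^{2}\right) = \frac{X}{8} V + \left(5 + 2 \cdot 25\right) = \frac{V X}{8} + \left(5 + 50\right) = \frac{V X}{8} + 55 = 55 + \frac{V X}{8}$)
$\left(-7\right) 10 l{\left(\left(-4 - 4\right) \left(-4\right),-3 \right)} = \left(-7\right) 10 \left(55 + \frac{1}{8} \left(-3\right) \left(-4 - 4\right) \left(-4\right)\right) = - 70 \left(55 + \frac{1}{8} \left(-3\right) \left(\left(-8\right) \left(-4\right)\right)\right) = - 70 \left(55 + \frac{1}{8} \left(-3\right) 32\right) = - 70 \left(55 - 12\right) = \left(-70\right) 43 = -3010$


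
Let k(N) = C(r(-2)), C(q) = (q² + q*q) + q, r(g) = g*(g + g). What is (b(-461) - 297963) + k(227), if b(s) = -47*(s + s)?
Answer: -254493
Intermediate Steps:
b(s) = -94*s
r(g) = 2*g² (r(g) = g*(2*g) = 2*g²)
C(q) = q + 2*q² (C(q) = (q² + q²) + q = 2*q² + q = q + 2*q²)
k(N) = 136 (k(N) = (2*(-2)²)*(1 + 2*(2*(-2)²)) = (2*4)*(1 + 2*(2*4)) = 8*(1 + 2*8) = 8*(1 + 16) = 8*17 = 136)
(b(-461) - 297963) + k(227) = (-94*(-461) - 297963) + 136 = (43334 - 297963) + 136 = -254629 + 136 = -254493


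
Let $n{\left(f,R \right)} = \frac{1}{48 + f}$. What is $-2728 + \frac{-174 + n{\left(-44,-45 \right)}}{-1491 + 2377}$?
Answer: $- \frac{9668727}{3544} \approx -2728.2$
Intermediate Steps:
$-2728 + \frac{-174 + n{\left(-44,-45 \right)}}{-1491 + 2377} = -2728 + \frac{-174 + \frac{1}{48 - 44}}{-1491 + 2377} = -2728 + \frac{-174 + \frac{1}{4}}{886} = -2728 + \left(-174 + \frac{1}{4}\right) \frac{1}{886} = -2728 - \frac{695}{3544} = - \frac{9668727}{3544}$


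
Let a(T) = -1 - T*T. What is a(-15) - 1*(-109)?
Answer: -117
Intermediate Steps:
a(T) = -1 - T**2
a(-15) - 1*(-109) = (-1 - 1*(-15)**2) - 1*(-109) = (-1 - 1*225) + 109 = (-1 - 225) + 109 = -226 + 109 = -117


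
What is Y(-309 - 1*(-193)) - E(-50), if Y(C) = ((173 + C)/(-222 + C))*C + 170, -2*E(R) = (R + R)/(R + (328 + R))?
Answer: 3647879/19266 ≈ 189.34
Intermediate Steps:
E(R) = -R/(328 + 2*R) (E(R) = -(R + R)/(2*(R + (328 + R))) = -2*R/(2*(328 + 2*R)) = -R/(328 + 2*R))
Y(C) = 170 + C*(173 + C)/(-222 + C) (Y(C) = ((173 + C)/(-222 + C))*C + 170 = C*(173 + C)/(-222 + C) + 170 = 170 + C*(173 + C)/(-222 + C))
Y(-309 - 1*(-193)) - E(-50) = (-37740 + (-309 - 1*(-193))² + 343*(-309 - 1*(-193)))/(-222 + (-309 - 1*(-193))) - (-1)*(-50)/(328 + 2*(-50)) = (-37740 + (-309 + 193)² + 343*(-309 + 193))/(-222 + (-309 + 193)) - (-1)*(-50)/(328 - 100) = (-37740 + (-116)² + 343*(-116))/(-222 - 116) - (-1)*(-50)/228 = (-37740 + 13456 - 39788)/(-338) - (-1)*(-50)/228 = -1/338*(-64072) - 1*25/114 = 32036/169 - 25/114 = 3647879/19266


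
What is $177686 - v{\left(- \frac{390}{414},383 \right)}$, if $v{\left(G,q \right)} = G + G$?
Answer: $\frac{12260464}{69} \approx 1.7769 \cdot 10^{5}$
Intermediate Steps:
$v{\left(G,q \right)} = 2 G$
$177686 - v{\left(- \frac{390}{414},383 \right)} = 177686 - 2 \left(- \frac{390}{414}\right) = 177686 - 2 \left(\left(-390\right) \frac{1}{414}\right) = 177686 - 2 \left(- \frac{65}{69}\right) = 177686 - - \frac{130}{69} = 177686 + \frac{130}{69} = \frac{12260464}{69}$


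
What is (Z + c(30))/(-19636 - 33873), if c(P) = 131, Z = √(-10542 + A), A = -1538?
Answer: -131/53509 - 4*I*√755/53509 ≈ -0.0024482 - 0.002054*I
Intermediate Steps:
Z = 4*I*√755 (Z = √(-10542 - 1538) = √(-12080) = 4*I*√755 ≈ 109.91*I)
(Z + c(30))/(-19636 - 33873) = (4*I*√755 + 131)/(-19636 - 33873) = (131 + 4*I*√755)/(-53509) = (131 + 4*I*√755)*(-1/53509) = -131/53509 - 4*I*√755/53509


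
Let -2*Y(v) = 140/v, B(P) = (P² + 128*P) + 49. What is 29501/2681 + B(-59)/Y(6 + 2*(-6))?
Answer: -4473773/13405 ≈ -333.74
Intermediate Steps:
B(P) = 49 + P² + 128*P
Y(v) = -70/v
29501/2681 + B(-59)/Y(6 + 2*(-6)) = 29501/2681 + (49 + (-59)² + 128*(-59))/((-70/(6 + 2*(-6)))) = 29501*(1/2681) + (49 + 3481 - 7552)/((-70/(6 - 12))) = 29501/2681 - 4022/((-70/(-6))) = 29501/2681 - 4022/((-70*(-⅙))) = 29501/2681 - 4022/35/3 = 29501/2681 - 4022*3/35 = 29501/2681 - 12066/35 = -4473773/13405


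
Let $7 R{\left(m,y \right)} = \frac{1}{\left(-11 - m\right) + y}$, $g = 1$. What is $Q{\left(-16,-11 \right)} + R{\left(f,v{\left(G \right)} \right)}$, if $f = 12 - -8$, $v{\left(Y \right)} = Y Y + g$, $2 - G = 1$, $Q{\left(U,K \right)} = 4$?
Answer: $\frac{811}{203} \approx 3.9951$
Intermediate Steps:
$G = 1$ ($G = 2 - 1 = 1$)
$v{\left(Y \right)} = 1 + Y^{2}$ ($v{\left(Y \right)} = Y Y + 1 = Y^{2} + 1 = 1 + Y^{2}$)
$f = 20$ ($f = 12 + 8 = 20$)
$R{\left(m,y \right)} = \frac{1}{7 \left(-11 + y - m\right)}$ ($R{\left(m,y \right)} = \frac{1}{7 \left(\left(-11 - m\right) + y\right)} = \frac{1}{7 \left(-11 + y - m\right)}$)
$Q{\left(-16,-11 \right)} + R{\left(f,v{\left(G \right)} \right)} = 4 + \frac{1}{7 \left(-11 + \left(1 + 1^{2}\right) - 20\right)} = 4 + \frac{1}{7 \left(-11 + \left(1 + 1\right) - 20\right)} = 4 + \frac{1}{7 \left(-11 + 2 - 20\right)} = 4 + \frac{1}{7 \left(-29\right)} = 4 + \frac{1}{7} \left(- \frac{1}{29}\right) = 4 - \frac{1}{203} = \frac{811}{203}$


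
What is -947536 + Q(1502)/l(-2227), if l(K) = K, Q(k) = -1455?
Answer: -2110161217/2227 ≈ -9.4754e+5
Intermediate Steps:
-947536 + Q(1502)/l(-2227) = -947536 - 1455/(-2227) = -947536 - 1455*(-1/2227) = -947536 + 1455/2227 = -2110161217/2227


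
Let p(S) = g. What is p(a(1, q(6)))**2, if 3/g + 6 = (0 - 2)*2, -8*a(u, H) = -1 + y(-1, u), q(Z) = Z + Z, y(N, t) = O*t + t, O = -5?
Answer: 9/100 ≈ 0.090000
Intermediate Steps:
y(N, t) = -4*t (y(N, t) = -5*t + t = -4*t)
q(Z) = 2*Z
a(u, H) = 1/8 + u/2 (a(u, H) = -(-1 - 4*u)/8 = 1/8 + u/2)
g = -3/10 (g = 3/(-6 + (0 - 2)*2) = 3/(-6 - 2*2) = 3/(-6 - 4) = 3/(-10) = 3*(-1/10) = -3/10 ≈ -0.30000)
p(S) = -3/10
p(a(1, q(6)))**2 = (-3/10)**2 = 9/100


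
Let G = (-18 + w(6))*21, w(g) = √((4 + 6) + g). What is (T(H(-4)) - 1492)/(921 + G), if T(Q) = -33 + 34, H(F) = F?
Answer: -497/209 ≈ -2.3780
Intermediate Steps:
w(g) = √(10 + g)
T(Q) = 1
G = -294 (G = (-18 + √(10 + 6))*21 = (-18 + √16)*21 = (-18 + 4)*21 = -14*21 = -294)
(T(H(-4)) - 1492)/(921 + G) = (1 - 1492)/(921 - 294) = -1491/627 = -1491*1/627 = -497/209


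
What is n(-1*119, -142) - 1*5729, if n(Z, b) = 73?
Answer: -5656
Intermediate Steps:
n(-1*119, -142) - 1*5729 = 73 - 1*5729 = 73 - 5729 = -5656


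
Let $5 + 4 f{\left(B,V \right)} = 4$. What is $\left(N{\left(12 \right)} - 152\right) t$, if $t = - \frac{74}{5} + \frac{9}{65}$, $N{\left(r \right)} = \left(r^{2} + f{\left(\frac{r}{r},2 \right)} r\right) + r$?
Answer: $- \frac{953}{65} \approx -14.662$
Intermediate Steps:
$f{\left(B,V \right)} = - \frac{1}{4}$ ($f{\left(B,V \right)} = - \frac{5}{4} + \frac{1}{4} \cdot 4 = - \frac{5}{4} + 1 = - \frac{1}{4}$)
$N{\left(r \right)} = r^{2} + \frac{3 r}{4}$ ($N{\left(r \right)} = \left(r^{2} - \frac{r}{4}\right) + r = r^{2} + \frac{3 r}{4}$)
$t = - \frac{953}{65}$ ($t = \left(-74\right) \frac{1}{5} + 9 \cdot \frac{1}{65} = - \frac{74}{5} + \frac{9}{65} = - \frac{953}{65} \approx -14.662$)
$\left(N{\left(12 \right)} - 152\right) t = \left(\frac{1}{4} \cdot 12 \left(3 + 4 \cdot 12\right) - 152\right) \left(- \frac{953}{65}\right) = \left(\frac{1}{4} \cdot 12 \left(3 + 48\right) - 152\right) \left(- \frac{953}{65}\right) = \left(\frac{1}{4} \cdot 12 \cdot 51 - 152\right) \left(- \frac{953}{65}\right) = \left(153 - 152\right) \left(- \frac{953}{65}\right) = 1 \left(- \frac{953}{65}\right) = - \frac{953}{65}$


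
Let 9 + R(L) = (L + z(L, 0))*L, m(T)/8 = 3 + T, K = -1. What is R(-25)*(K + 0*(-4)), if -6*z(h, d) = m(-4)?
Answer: -1748/3 ≈ -582.67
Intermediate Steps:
m(T) = 24 + 8*T (m(T) = 8*(3 + T) = 24 + 8*T)
z(h, d) = 4/3 (z(h, d) = -(24 + 8*(-4))/6 = -(24 - 32)/6 = -⅙*(-8) = 4/3)
R(L) = -9 + L*(4/3 + L) (R(L) = -9 + (L + 4/3)*L = -9 + (4/3 + L)*L = -9 + L*(4/3 + L))
R(-25)*(K + 0*(-4)) = (-9 + (-25)² + (4/3)*(-25))*(-1 + 0*(-4)) = (-9 + 625 - 100/3)*(-1 + 0) = (1748/3)*(-1) = -1748/3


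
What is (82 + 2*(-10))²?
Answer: 3844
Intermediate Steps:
(82 + 2*(-10))² = (82 - 20)² = 62² = 3844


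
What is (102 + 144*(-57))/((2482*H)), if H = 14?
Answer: -579/2482 ≈ -0.23328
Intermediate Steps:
(102 + 144*(-57))/((2482*H)) = (102 + 144*(-57))/((2482*14)) = (102 - 8208)/34748 = -8106*1/34748 = -579/2482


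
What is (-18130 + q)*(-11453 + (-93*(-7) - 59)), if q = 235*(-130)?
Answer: 528713480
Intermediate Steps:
q = -30550
(-18130 + q)*(-11453 + (-93*(-7) - 59)) = (-18130 - 30550)*(-11453 + (-93*(-7) - 59)) = -48680*(-11453 + (651 - 59)) = -48680*(-11453 + 592) = -48680*(-10861) = 528713480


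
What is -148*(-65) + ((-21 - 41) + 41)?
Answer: 9599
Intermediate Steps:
-148*(-65) + ((-21 - 41) + 41) = 9620 + (-62 + 41) = 9620 - 21 = 9599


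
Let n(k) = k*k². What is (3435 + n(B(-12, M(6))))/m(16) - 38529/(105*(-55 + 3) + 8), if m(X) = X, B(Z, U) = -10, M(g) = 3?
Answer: 3473021/21808 ≈ 159.25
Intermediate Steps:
n(k) = k³
(3435 + n(B(-12, M(6))))/m(16) - 38529/(105*(-55 + 3) + 8) = (3435 + (-10)³)/16 - 38529/(105*(-55 + 3) + 8) = (3435 - 1000)*(1/16) - 38529/(105*(-52) + 8) = 2435*(1/16) - 38529/(-5460 + 8) = 2435/16 - 38529/(-5452) = 2435/16 - 38529*(-1/5452) = 2435/16 + 38529/5452 = 3473021/21808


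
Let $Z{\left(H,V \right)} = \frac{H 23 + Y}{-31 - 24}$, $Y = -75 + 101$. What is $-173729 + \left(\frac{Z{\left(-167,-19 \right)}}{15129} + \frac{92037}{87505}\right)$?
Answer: $- \frac{229992021820267}{1323863145} \approx -1.7373 \cdot 10^{5}$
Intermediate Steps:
$Y = 26$
$Z{\left(H,V \right)} = - \frac{26}{55} - \frac{23 H}{55}$ ($Z{\left(H,V \right)} = \frac{H 23 + 26}{-31 - 24} = \frac{23 H + 26}{-55} = \left(26 + 23 H\right) \left(- \frac{1}{55}\right) = - \frac{26}{55} - \frac{23 H}{55}$)
$-173729 + \left(\frac{Z{\left(-167,-19 \right)}}{15129} + \frac{92037}{87505}\right) = -173729 + \left(\frac{- \frac{26}{55} - - \frac{3841}{55}}{15129} + \frac{92037}{87505}\right) = -173729 + \left(\left(- \frac{26}{55} + \frac{3841}{55}\right) \frac{1}{15129} + 92037 \cdot \frac{1}{87505}\right) = -173729 + \left(\frac{763}{11} \cdot \frac{1}{15129} + \frac{8367}{7955}\right) = -173729 + \left(\frac{763}{166419} + \frac{8367}{7955}\right) = -173729 + \frac{1398497438}{1323863145} = - \frac{229992021820267}{1323863145}$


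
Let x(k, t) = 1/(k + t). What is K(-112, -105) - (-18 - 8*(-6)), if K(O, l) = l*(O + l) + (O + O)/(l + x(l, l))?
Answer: 501817545/22051 ≈ 22757.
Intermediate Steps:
K(O, l) = l*(O + l) + 2*O/(l + 1/(2*l)) (K(O, l) = l*(O + l) + (O + O)/(l + 1/(l + l)) = l*(O + l) + (2*O)/(l + 1/(2*l)) = l*(O + l) + 2*O/(l + 1/(2*l)))
K(-112, -105) - (-18 - 8*(-6)) = -105*(-105 + 2*(-105)**3 + 5*(-112) + 2*(-112)*(-105)**2)/(1 + 2*(-105)**2) - (-18 - 8*(-6)) = -105*(-105 + 2*(-1157625) - 560 + 2*(-112)*11025)/(1 + 2*11025) - (-18 + 48) = -105*(-105 - 2315250 - 560 - 2469600)/(1 + 22050) - 1*30 = -105*(-4785515)/22051 - 30 = -105*1/22051*(-4785515) - 30 = 502479075/22051 - 30 = 501817545/22051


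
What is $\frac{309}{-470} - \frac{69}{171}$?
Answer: $- \frac{28423}{26790} \approx -1.061$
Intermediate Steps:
$\frac{309}{-470} - \frac{69}{171} = 309 \left(- \frac{1}{470}\right) - \frac{23}{57} = - \frac{309}{470} - \frac{23}{57} = - \frac{28423}{26790}$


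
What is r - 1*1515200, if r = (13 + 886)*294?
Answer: -1250894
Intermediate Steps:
r = 264306 (r = 899*294 = 264306)
r - 1*1515200 = 264306 - 1*1515200 = 264306 - 1515200 = -1250894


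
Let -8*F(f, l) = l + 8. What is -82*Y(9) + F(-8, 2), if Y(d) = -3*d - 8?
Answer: 11475/4 ≈ 2868.8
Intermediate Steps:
Y(d) = -8 - 3*d
F(f, l) = -1 - l/8 (F(f, l) = -(l + 8)/8 = -(8 + l)/8 = -1 - l/8)
-82*Y(9) + F(-8, 2) = -82*(-8 - 3*9) + (-1 - ⅛*2) = -82*(-8 - 27) + (-1 - ¼) = -82*(-35) - 5/4 = 2870 - 5/4 = 11475/4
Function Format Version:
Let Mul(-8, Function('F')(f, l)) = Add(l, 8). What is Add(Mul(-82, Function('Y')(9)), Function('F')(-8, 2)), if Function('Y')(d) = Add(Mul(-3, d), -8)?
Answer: Rational(11475, 4) ≈ 2868.8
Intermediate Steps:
Function('Y')(d) = Add(-8, Mul(-3, d))
Function('F')(f, l) = Add(-1, Mul(Rational(-1, 8), l)) (Function('F')(f, l) = Mul(Rational(-1, 8), Add(l, 8)) = Mul(Rational(-1, 8), Add(8, l)) = Add(-1, Mul(Rational(-1, 8), l)))
Add(Mul(-82, Function('Y')(9)), Function('F')(-8, 2)) = Add(Mul(-82, Add(-8, Mul(-3, 9))), Add(-1, Mul(Rational(-1, 8), 2))) = Add(Mul(-82, Add(-8, -27)), Add(-1, Rational(-1, 4))) = Add(Mul(-82, -35), Rational(-5, 4)) = Add(2870, Rational(-5, 4)) = Rational(11475, 4)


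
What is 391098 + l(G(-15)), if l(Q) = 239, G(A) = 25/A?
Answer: 391337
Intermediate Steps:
391098 + l(G(-15)) = 391098 + 239 = 391337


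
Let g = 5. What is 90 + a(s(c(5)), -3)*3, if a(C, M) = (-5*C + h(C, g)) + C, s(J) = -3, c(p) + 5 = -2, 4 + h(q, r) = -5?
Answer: 99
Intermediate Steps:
h(q, r) = -9 (h(q, r) = -4 - 5 = -9)
c(p) = -7 (c(p) = -5 - 2 = -7)
a(C, M) = -9 - 4*C (a(C, M) = (-5*C - 9) + C = (-9 - 5*C) + C = -9 - 4*C)
90 + a(s(c(5)), -3)*3 = 90 + (-9 - 4*(-3))*3 = 90 + (-9 + 12)*3 = 90 + 3*3 = 90 + 9 = 99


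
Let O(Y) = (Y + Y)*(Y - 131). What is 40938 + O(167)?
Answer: 52962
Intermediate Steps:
O(Y) = 2*Y*(-131 + Y) (O(Y) = (2*Y)*(-131 + Y) = 2*Y*(-131 + Y))
40938 + O(167) = 40938 + 2*167*(-131 + 167) = 40938 + 2*167*36 = 40938 + 12024 = 52962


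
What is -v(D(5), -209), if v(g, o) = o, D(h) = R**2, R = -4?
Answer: 209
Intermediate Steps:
D(h) = 16 (D(h) = (-4)**2 = 16)
-v(D(5), -209) = -1*(-209) = 209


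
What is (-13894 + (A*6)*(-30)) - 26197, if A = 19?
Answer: -43511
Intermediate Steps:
(-13894 + (A*6)*(-30)) - 26197 = (-13894 + (19*6)*(-30)) - 26197 = (-13894 + 114*(-30)) - 26197 = (-13894 - 3420) - 26197 = -17314 - 26197 = -43511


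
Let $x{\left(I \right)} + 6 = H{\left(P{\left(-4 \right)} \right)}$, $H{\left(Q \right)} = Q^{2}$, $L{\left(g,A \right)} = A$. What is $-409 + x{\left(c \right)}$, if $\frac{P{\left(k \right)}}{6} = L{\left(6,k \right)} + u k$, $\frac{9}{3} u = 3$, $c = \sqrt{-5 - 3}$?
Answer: $1889$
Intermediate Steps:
$c = 2 i \sqrt{2}$ ($c = \sqrt{-8} = 2 i \sqrt{2} \approx 2.8284 i$)
$u = 1$ ($u = \frac{1}{3} \cdot 3 = 1$)
$P{\left(k \right)} = 12 k$ ($P{\left(k \right)} = 6 \left(k + 1 k\right) = 6 \left(k + k\right) = 6 \cdot 2 k = 12 k$)
$x{\left(I \right)} = 2298$ ($x{\left(I \right)} = -6 + \left(12 \left(-4\right)\right)^{2} = -6 + \left(-48\right)^{2} = -6 + 2304 = 2298$)
$-409 + x{\left(c \right)} = -409 + 2298 = 1889$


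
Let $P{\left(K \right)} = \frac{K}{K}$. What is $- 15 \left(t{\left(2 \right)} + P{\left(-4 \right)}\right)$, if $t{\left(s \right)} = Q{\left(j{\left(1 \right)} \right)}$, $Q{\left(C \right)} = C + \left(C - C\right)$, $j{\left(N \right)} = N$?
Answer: $-30$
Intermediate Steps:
$Q{\left(C \right)} = C$ ($Q{\left(C \right)} = C + 0 = C$)
$t{\left(s \right)} = 1$
$P{\left(K \right)} = 1$
$- 15 \left(t{\left(2 \right)} + P{\left(-4 \right)}\right) = - 15 \left(1 + 1\right) = \left(-15\right) 2 = -30$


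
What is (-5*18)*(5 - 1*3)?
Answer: -180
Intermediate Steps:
(-5*18)*(5 - 1*3) = -90*(5 - 3) = -90*2 = -180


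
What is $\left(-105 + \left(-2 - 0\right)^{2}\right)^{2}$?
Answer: $10201$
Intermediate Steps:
$\left(-105 + \left(-2 - 0\right)^{2}\right)^{2} = \left(-105 + \left(-2 + 0\right)^{2}\right)^{2} = \left(-105 + \left(-2\right)^{2}\right)^{2} = \left(-105 + 4\right)^{2} = \left(-101\right)^{2} = 10201$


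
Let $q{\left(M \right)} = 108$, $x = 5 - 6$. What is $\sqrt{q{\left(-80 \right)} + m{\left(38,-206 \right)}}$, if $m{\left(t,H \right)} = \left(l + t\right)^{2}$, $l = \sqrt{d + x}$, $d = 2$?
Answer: $3 \sqrt{181} \approx 40.361$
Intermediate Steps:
$x = -1$ ($x = 5 - 6 = -1$)
$l = 1$ ($l = \sqrt{2 - 1} = \sqrt{1} = 1$)
$m{\left(t,H \right)} = \left(1 + t\right)^{2}$
$\sqrt{q{\left(-80 \right)} + m{\left(38,-206 \right)}} = \sqrt{108 + \left(1 + 38\right)^{2}} = \sqrt{108 + 39^{2}} = \sqrt{108 + 1521} = \sqrt{1629} = 3 \sqrt{181}$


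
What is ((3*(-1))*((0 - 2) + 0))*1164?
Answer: 6984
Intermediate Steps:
((3*(-1))*((0 - 2) + 0))*1164 = -3*(-2 + 0)*1164 = -3*(-2)*1164 = 6*1164 = 6984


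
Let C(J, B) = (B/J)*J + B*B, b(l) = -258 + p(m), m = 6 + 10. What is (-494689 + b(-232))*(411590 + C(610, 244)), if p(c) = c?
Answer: -233295625470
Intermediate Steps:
m = 16
b(l) = -242 (b(l) = -258 + 16 = -242)
C(J, B) = B + B²
(-494689 + b(-232))*(411590 + C(610, 244)) = (-494689 - 242)*(411590 + 244*(1 + 244)) = -494931*(411590 + 244*245) = -494931*(411590 + 59780) = -494931*471370 = -233295625470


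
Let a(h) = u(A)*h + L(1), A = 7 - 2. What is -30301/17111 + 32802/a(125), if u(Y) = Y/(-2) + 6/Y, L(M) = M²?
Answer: -1132337267/5526853 ≈ -204.88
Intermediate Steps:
A = 5
u(Y) = 6/Y - Y/2 (u(Y) = Y*(-½) + 6/Y = -Y/2 + 6/Y = 6/Y - Y/2)
a(h) = 1 - 13*h/10 (a(h) = (6/5 - ½*5)*h + 1² = (6*(⅕) - 5/2)*h + 1 = (6/5 - 5/2)*h + 1 = -13*h/10 + 1 = 1 - 13*h/10)
-30301/17111 + 32802/a(125) = -30301/17111 + 32802/(1 - 13/10*125) = -30301*1/17111 + 32802/(1 - 325/2) = -30301/17111 + 32802/(-323/2) = -30301/17111 + 32802*(-2/323) = -30301/17111 - 65604/323 = -1132337267/5526853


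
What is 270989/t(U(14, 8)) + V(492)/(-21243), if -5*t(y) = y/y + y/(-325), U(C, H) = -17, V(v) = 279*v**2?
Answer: -3125867889709/2421702 ≈ -1.2908e+6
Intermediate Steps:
t(y) = -1/5 + y/1625 (t(y) = -(y/y + y/(-325))/5 = -(1 + y*(-1/325))/5 = -(1 - y/325)/5 = -1/5 + y/1625)
270989/t(U(14, 8)) + V(492)/(-21243) = 270989/(-1/5 + (1/1625)*(-17)) + (279*492**2)/(-21243) = 270989/(-1/5 - 17/1625) + (279*242064)*(-1/21243) = 270989/(-342/1625) + 67535856*(-1/21243) = 270989*(-1625/342) - 22511952/7081 = -440357125/342 - 22511952/7081 = -3125867889709/2421702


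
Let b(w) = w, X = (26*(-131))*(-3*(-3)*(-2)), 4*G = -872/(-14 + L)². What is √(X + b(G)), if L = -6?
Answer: √24522982/20 ≈ 247.60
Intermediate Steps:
G = -109/200 (G = (-872/(-14 - 6)²)/4 = (-872/((-20)²))/4 = (-872/400)/4 = (-872*1/400)/4 = (¼)*(-109/50) = -109/200 ≈ -0.54500)
X = 61308 (X = -30654*(-2) = -3406*(-18) = 61308)
√(X + b(G)) = √(61308 - 109/200) = √(12261491/200) = √24522982/20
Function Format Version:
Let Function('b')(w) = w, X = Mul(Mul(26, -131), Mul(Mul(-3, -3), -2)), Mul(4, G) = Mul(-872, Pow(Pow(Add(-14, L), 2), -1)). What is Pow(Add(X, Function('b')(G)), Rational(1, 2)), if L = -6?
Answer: Mul(Rational(1, 20), Pow(24522982, Rational(1, 2))) ≈ 247.60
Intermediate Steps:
G = Rational(-109, 200) (G = Mul(Rational(1, 4), Mul(-872, Pow(Pow(Add(-14, -6), 2), -1))) = Mul(Rational(1, 4), Mul(-872, Pow(Pow(-20, 2), -1))) = Mul(Rational(1, 4), Mul(-872, Pow(400, -1))) = Mul(Rational(1, 4), Mul(-872, Rational(1, 400))) = Mul(Rational(1, 4), Rational(-109, 50)) = Rational(-109, 200) ≈ -0.54500)
X = 61308 (X = Mul(-3406, Mul(9, -2)) = Mul(-3406, -18) = 61308)
Pow(Add(X, Function('b')(G)), Rational(1, 2)) = Pow(Add(61308, Rational(-109, 200)), Rational(1, 2)) = Pow(Rational(12261491, 200), Rational(1, 2)) = Mul(Rational(1, 20), Pow(24522982, Rational(1, 2)))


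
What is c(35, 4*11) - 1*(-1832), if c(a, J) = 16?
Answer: 1848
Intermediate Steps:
c(35, 4*11) - 1*(-1832) = 16 - 1*(-1832) = 16 + 1832 = 1848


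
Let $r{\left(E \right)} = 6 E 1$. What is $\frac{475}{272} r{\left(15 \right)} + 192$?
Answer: $\frac{47487}{136} \approx 349.17$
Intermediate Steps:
$r{\left(E \right)} = 6 E$
$\frac{475}{272} r{\left(15 \right)} + 192 = \frac{475}{272} \cdot 6 \cdot 15 + 192 = 475 \cdot \frac{1}{272} \cdot 90 + 192 = \frac{475}{272} \cdot 90 + 192 = \frac{21375}{136} + 192 = \frac{47487}{136}$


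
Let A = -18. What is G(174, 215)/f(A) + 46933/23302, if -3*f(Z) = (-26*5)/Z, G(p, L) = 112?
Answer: -67414603/1514630 ≈ -44.509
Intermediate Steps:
f(Z) = 130/(3*Z) (f(Z) = -(-26*5)/(3*Z) = -(-130)/(3*Z) = 130/(3*Z))
G(174, 215)/f(A) + 46933/23302 = 112/(((130/3)/(-18))) + 46933/23302 = 112/(((130/3)*(-1/18))) + 46933*(1/23302) = 112/(-65/27) + 46933/23302 = 112*(-27/65) + 46933/23302 = -3024/65 + 46933/23302 = -67414603/1514630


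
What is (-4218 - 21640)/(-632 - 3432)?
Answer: 12929/2032 ≈ 6.3627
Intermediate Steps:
(-4218 - 21640)/(-632 - 3432) = -25858/(-4064) = -25858*(-1/4064) = 12929/2032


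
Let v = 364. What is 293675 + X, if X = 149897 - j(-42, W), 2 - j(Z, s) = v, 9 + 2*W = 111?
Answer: 443934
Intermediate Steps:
W = 51 (W = -9/2 + (½)*111 = -9/2 + 111/2 = 51)
j(Z, s) = -362 (j(Z, s) = 2 - 1*364 = 2 - 364 = -362)
X = 150259 (X = 149897 - 1*(-362) = 149897 + 362 = 150259)
293675 + X = 293675 + 150259 = 443934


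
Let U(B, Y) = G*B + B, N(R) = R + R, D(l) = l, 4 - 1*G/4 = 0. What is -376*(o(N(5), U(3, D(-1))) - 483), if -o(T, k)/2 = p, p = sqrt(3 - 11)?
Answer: 181608 + 1504*I*sqrt(2) ≈ 1.8161e+5 + 2127.0*I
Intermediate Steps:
G = 16 (G = 16 - 4*0 = 16 + 0 = 16)
N(R) = 2*R
p = 2*I*sqrt(2) (p = sqrt(-8) = 2*I*sqrt(2) ≈ 2.8284*I)
U(B, Y) = 17*B (U(B, Y) = 16*B + B = 17*B)
o(T, k) = -4*I*sqrt(2)
-376*(o(N(5), U(3, D(-1))) - 483) = -376*(-4*I*sqrt(2) - 483) = -376*(-483 - 4*I*sqrt(2)) = 181608 + 1504*I*sqrt(2)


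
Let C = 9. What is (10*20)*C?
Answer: 1800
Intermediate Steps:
(10*20)*C = (10*20)*9 = 200*9 = 1800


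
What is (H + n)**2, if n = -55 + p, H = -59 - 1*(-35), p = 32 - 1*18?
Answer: 4225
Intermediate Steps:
p = 14 (p = 32 - 18 = 14)
H = -24 (H = -59 + 35 = -24)
n = -41 (n = -55 + 14 = -41)
(H + n)**2 = (-24 - 41)**2 = (-65)**2 = 4225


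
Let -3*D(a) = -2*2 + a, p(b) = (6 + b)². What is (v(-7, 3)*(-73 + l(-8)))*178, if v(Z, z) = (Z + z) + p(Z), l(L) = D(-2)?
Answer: 37914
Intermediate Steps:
D(a) = 4/3 - a/3 (D(a) = -(-2*2 + a)/3 = -(-4 + a)/3 = 4/3 - a/3)
l(L) = 2 (l(L) = 4/3 - ⅓*(-2) = 4/3 + ⅔ = 2)
v(Z, z) = Z + z + (6 + Z)² (v(Z, z) = (Z + z) + (6 + Z)² = Z + z + (6 + Z)²)
(v(-7, 3)*(-73 + l(-8)))*178 = ((-7 + 3 + (6 - 7)²)*(-73 + 2))*178 = ((-7 + 3 + (-1)²)*(-71))*178 = ((-7 + 3 + 1)*(-71))*178 = -3*(-71)*178 = 213*178 = 37914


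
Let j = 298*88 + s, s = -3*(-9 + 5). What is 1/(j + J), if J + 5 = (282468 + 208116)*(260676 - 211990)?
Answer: 1/23884598855 ≈ 4.1868e-11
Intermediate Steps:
s = 12 (s = -3*(-4) = 12)
j = 26236 (j = 298*88 + 12 = 26224 + 12 = 26236)
J = 23884572619 (J = -5 + (282468 + 208116)*(260676 - 211990) = -5 + 490584*48686 = -5 + 23884572624 = 23884572619)
1/(j + J) = 1/(26236 + 23884572619) = 1/23884598855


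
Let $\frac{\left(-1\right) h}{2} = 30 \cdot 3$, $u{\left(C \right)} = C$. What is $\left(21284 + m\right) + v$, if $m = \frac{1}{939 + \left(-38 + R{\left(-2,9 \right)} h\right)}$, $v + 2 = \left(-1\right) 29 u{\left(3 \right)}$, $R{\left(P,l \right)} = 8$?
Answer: $\frac{11424104}{539} \approx 21195.0$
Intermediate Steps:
$h = -180$ ($h = - 2 \cdot 30 \cdot 3 = \left(-2\right) 90 = -180$)
$v = -89$ ($v = -2 + \left(-1\right) 29 \cdot 3 = -2 - 87 = -89$)
$m = - \frac{1}{539}$ ($m = \frac{1}{939 + \left(-38 + 8 \left(-180\right)\right)} = \frac{1}{939 - 1478} = \frac{1}{-539} = - \frac{1}{539} \approx -0.0018553$)
$\left(21284 + m\right) + v = \left(21284 - \frac{1}{539}\right) - 89 = \frac{11472075}{539} - 89 = \frac{11424104}{539}$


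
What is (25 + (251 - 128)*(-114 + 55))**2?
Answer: 52301824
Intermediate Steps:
(25 + (251 - 128)*(-114 + 55))**2 = (25 + 123*(-59))**2 = (25 - 7257)**2 = (-7232)**2 = 52301824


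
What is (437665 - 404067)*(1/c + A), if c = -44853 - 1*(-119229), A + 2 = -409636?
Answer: -511819095665713/37188 ≈ -1.3763e+10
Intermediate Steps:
A = -409638 (A = -2 - 409636 = -409638)
c = 74376 (c = -44853 + 119229 = 74376)
(437665 - 404067)*(1/c + A) = (437665 - 404067)*(1/74376 - 409638) = 33598*(1/74376 - 409638) = 33598*(-30467235887/74376) = -511819095665713/37188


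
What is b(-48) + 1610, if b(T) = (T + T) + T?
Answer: 1466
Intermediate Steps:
b(T) = 3*T (b(T) = 2*T + T = 3*T)
b(-48) + 1610 = 3*(-48) + 1610 = -144 + 1610 = 1466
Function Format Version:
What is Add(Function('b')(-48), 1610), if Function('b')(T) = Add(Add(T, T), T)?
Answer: 1466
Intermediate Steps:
Function('b')(T) = Mul(3, T) (Function('b')(T) = Add(Mul(2, T), T) = Mul(3, T))
Add(Function('b')(-48), 1610) = Add(Mul(3, -48), 1610) = Add(-144, 1610) = 1466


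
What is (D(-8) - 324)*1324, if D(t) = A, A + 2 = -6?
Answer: -439568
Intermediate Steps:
A = -8 (A = -2 - 6 = -8)
D(t) = -8
(D(-8) - 324)*1324 = (-8 - 324)*1324 = -332*1324 = -439568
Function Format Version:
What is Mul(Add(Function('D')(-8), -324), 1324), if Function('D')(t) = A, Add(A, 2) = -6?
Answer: -439568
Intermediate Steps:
A = -8 (A = Add(-2, -6) = -8)
Function('D')(t) = -8
Mul(Add(Function('D')(-8), -324), 1324) = Mul(Add(-8, -324), 1324) = Mul(-332, 1324) = -439568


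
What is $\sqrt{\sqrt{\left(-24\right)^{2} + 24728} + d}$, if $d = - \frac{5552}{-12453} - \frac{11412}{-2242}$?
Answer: $\frac{\sqrt{1078822864125930 + 389752757989938 \sqrt{6326}}}{13959813} \approx 12.83$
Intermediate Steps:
$d = \frac{77280610}{13959813}$ ($d = \left(-5552\right) \left(- \frac{1}{12453}\right) - - \frac{5706}{1121} = \frac{5552}{12453} + \frac{5706}{1121} = \frac{77280610}{13959813} \approx 5.5359$)
$\sqrt{\sqrt{\left(-24\right)^{2} + 24728} + d} = \sqrt{\sqrt{\left(-24\right)^{2} + 24728} + \frac{77280610}{13959813}} = \sqrt{\sqrt{576 + 24728} + \frac{77280610}{13959813}} = \sqrt{\sqrt{25304} + \frac{77280610}{13959813}} = \sqrt{2 \sqrt{6326} + \frac{77280610}{13959813}} = \sqrt{\frac{77280610}{13959813} + 2 \sqrt{6326}}$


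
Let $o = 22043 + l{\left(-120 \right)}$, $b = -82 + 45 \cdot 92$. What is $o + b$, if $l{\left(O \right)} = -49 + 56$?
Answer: $26108$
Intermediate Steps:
$l{\left(O \right)} = 7$
$b = 4058$ ($b = -82 + 4140 = 4058$)
$o = 22050$ ($o = 22043 + 7 = 22050$)
$o + b = 22050 + 4058 = 26108$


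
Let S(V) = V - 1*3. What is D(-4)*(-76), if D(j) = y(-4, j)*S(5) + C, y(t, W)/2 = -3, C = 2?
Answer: 760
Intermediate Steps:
y(t, W) = -6 (y(t, W) = 2*(-3) = -6)
S(V) = -3 + V (S(V) = V - 3 = -3 + V)
D(j) = -10 (D(j) = -6*(-3 + 5) + 2 = -6*2 + 2 = -12 + 2 = -10)
D(-4)*(-76) = -10*(-76) = 760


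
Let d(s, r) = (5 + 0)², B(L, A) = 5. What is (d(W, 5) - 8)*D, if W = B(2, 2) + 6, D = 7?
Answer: 119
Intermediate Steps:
W = 11 (W = 5 + 6 = 11)
d(s, r) = 25 (d(s, r) = 5² = 25)
(d(W, 5) - 8)*D = (25 - 8)*7 = 17*7 = 119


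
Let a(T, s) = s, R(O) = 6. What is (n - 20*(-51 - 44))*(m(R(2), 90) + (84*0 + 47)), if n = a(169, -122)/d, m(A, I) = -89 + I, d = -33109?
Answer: 3019546656/33109 ≈ 91200.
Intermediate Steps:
n = 122/33109 (n = -122/(-33109) = -122*(-1/33109) = 122/33109 ≈ 0.0036848)
(n - 20*(-51 - 44))*(m(R(2), 90) + (84*0 + 47)) = (122/33109 - 20*(-51 - 44))*((-89 + 90) + (84*0 + 47)) = (122/33109 - 20*(-95))*(1 + (0 + 47)) = (122/33109 + 1900)*(1 + 47) = (62907222/33109)*48 = 3019546656/33109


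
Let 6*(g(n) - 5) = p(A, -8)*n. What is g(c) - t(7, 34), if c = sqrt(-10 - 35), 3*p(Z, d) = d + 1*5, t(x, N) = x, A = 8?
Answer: -2 - I*sqrt(5)/2 ≈ -2.0 - 1.118*I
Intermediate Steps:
p(Z, d) = 5/3 + d/3 (p(Z, d) = (d + 1*5)/3 = (d + 5)/3 = (5 + d)/3 = 5/3 + d/3)
c = 3*I*sqrt(5) (c = sqrt(-45) = 3*I*sqrt(5) ≈ 6.7082*I)
g(n) = 5 - n/6 (g(n) = 5 + ((5/3 + (1/3)*(-8))*n)/6 = 5 + ((5/3 - 8/3)*n)/6 = 5 + (-n)/6 = 5 - n/6)
g(c) - t(7, 34) = (5 - I*sqrt(5)/2) - 1*7 = (5 - I*sqrt(5)/2) - 7 = -2 - I*sqrt(5)/2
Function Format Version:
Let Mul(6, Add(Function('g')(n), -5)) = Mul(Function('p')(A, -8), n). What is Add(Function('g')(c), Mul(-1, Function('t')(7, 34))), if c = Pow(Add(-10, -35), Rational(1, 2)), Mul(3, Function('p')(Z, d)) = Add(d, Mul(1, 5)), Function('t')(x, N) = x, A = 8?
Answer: Add(-2, Mul(Rational(-1, 2), I, Pow(5, Rational(1, 2)))) ≈ Add(-2.0000, Mul(-1.1180, I))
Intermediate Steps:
Function('p')(Z, d) = Add(Rational(5, 3), Mul(Rational(1, 3), d)) (Function('p')(Z, d) = Mul(Rational(1, 3), Add(d, Mul(1, 5))) = Mul(Rational(1, 3), Add(d, 5)) = Mul(Rational(1, 3), Add(5, d)) = Add(Rational(5, 3), Mul(Rational(1, 3), d)))
c = Mul(3, I, Pow(5, Rational(1, 2))) (c = Pow(-45, Rational(1, 2)) = Mul(3, I, Pow(5, Rational(1, 2))) ≈ Mul(6.7082, I))
Function('g')(n) = Add(5, Mul(Rational(-1, 6), n)) (Function('g')(n) = Add(5, Mul(Rational(1, 6), Mul(Add(Rational(5, 3), Mul(Rational(1, 3), -8)), n))) = Add(5, Mul(Rational(1, 6), Mul(Add(Rational(5, 3), Rational(-8, 3)), n))) = Add(5, Mul(Rational(1, 6), Mul(-1, n))) = Add(5, Mul(Rational(-1, 6), n)))
Add(Function('g')(c), Mul(-1, Function('t')(7, 34))) = Add(Add(5, Mul(Rational(-1, 6), Mul(3, I, Pow(5, Rational(1, 2))))), Mul(-1, 7)) = Add(Add(5, Mul(Rational(-1, 2), I, Pow(5, Rational(1, 2)))), -7) = Add(-2, Mul(Rational(-1, 2), I, Pow(5, Rational(1, 2))))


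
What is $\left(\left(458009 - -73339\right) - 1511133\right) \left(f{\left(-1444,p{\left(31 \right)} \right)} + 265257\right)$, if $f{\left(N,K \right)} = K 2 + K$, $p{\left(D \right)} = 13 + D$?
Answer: $-260024161365$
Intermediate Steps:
$f{\left(N,K \right)} = 3 K$ ($f{\left(N,K \right)} = 2 K + K = 3 K$)
$\left(\left(458009 - -73339\right) - 1511133\right) \left(f{\left(-1444,p{\left(31 \right)} \right)} + 265257\right) = \left(\left(458009 - -73339\right) - 1511133\right) \left(3 \left(13 + 31\right) + 265257\right) = \left(\left(458009 + 73339\right) - 1511133\right) \left(3 \cdot 44 + 265257\right) = \left(531348 - 1511133\right) \left(132 + 265257\right) = \left(-979785\right) 265389 = -260024161365$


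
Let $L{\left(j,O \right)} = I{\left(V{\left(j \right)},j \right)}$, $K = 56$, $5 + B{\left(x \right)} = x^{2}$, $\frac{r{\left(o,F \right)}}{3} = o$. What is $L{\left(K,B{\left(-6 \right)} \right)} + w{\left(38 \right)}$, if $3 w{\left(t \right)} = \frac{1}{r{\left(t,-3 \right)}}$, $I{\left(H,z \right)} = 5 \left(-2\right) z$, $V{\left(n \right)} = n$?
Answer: $- \frac{191519}{342} \approx -560.0$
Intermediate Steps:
$r{\left(o,F \right)} = 3 o$
$B{\left(x \right)} = -5 + x^{2}$
$I{\left(H,z \right)} = - 10 z$
$L{\left(j,O \right)} = - 10 j$
$w{\left(t \right)} = \frac{1}{9 t}$ ($w{\left(t \right)} = \frac{1}{3 \cdot 3 t} = \frac{\frac{1}{3} \frac{1}{t}}{3} = \frac{1}{9 t}$)
$L{\left(K,B{\left(-6 \right)} \right)} + w{\left(38 \right)} = \left(-10\right) 56 + \frac{1}{9 \cdot 38} = -560 + \frac{1}{9} \cdot \frac{1}{38} = -560 + \frac{1}{342} = - \frac{191519}{342}$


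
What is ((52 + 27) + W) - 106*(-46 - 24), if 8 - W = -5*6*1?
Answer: 7537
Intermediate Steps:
W = 38 (W = 8 - (-5*6) = 8 - (-30) = 8 - 1*(-30) = 8 + 30 = 38)
((52 + 27) + W) - 106*(-46 - 24) = ((52 + 27) + 38) - 106*(-46 - 24) = (79 + 38) - 106*(-70) = 117 + 7420 = 7537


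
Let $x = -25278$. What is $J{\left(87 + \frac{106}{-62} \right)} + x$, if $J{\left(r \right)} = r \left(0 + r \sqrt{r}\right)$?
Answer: $-25278 + \frac{13981472 \sqrt{20491}}{29791} \approx 41903.0$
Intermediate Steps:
$J{\left(r \right)} = r^{\frac{5}{2}}$ ($J{\left(r \right)} = r \left(0 + r^{\frac{3}{2}}\right) = r r^{\frac{3}{2}} = r^{\frac{5}{2}}$)
$J{\left(87 + \frac{106}{-62} \right)} + x = \left(87 + \frac{106}{-62}\right)^{\frac{5}{2}} - 25278 = \left(87 + 106 \left(- \frac{1}{62}\right)\right)^{\frac{5}{2}} - 25278 = \left(87 - \frac{53}{31}\right)^{\frac{5}{2}} - 25278 = \left(\frac{2644}{31}\right)^{\frac{5}{2}} - 25278 = \frac{13981472 \sqrt{20491}}{29791} - 25278 = -25278 + \frac{13981472 \sqrt{20491}}{29791}$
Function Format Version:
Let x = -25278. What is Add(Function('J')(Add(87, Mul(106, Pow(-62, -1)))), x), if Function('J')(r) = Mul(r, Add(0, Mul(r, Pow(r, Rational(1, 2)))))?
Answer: Add(-25278, Mul(Rational(13981472, 29791), Pow(20491, Rational(1, 2)))) ≈ 41903.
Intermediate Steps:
Function('J')(r) = Pow(r, Rational(5, 2)) (Function('J')(r) = Mul(r, Add(0, Pow(r, Rational(3, 2)))) = Mul(r, Pow(r, Rational(3, 2))) = Pow(r, Rational(5, 2)))
Add(Function('J')(Add(87, Mul(106, Pow(-62, -1)))), x) = Add(Pow(Add(87, Mul(106, Pow(-62, -1))), Rational(5, 2)), -25278) = Add(Pow(Add(87, Mul(106, Rational(-1, 62))), Rational(5, 2)), -25278) = Add(Pow(Add(87, Rational(-53, 31)), Rational(5, 2)), -25278) = Add(Pow(Rational(2644, 31), Rational(5, 2)), -25278) = Add(Mul(Rational(13981472, 29791), Pow(20491, Rational(1, 2))), -25278) = Add(-25278, Mul(Rational(13981472, 29791), Pow(20491, Rational(1, 2))))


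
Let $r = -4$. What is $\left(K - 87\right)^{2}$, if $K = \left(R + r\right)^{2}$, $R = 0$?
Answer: $5041$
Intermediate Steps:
$K = 16$ ($K = \left(0 - 4\right)^{2} = \left(-4\right)^{2} = 16$)
$\left(K - 87\right)^{2} = \left(16 - 87\right)^{2} = \left(-71\right)^{2} = 5041$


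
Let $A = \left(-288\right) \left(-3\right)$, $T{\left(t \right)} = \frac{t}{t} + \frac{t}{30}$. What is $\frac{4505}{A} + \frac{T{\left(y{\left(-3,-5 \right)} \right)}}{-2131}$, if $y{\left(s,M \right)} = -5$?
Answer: $\frac{9599435}{1841184} \approx 5.2137$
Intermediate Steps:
$T{\left(t \right)} = 1 + \frac{t}{30}$ ($T{\left(t \right)} = 1 + t \frac{1}{30} = 1 + \frac{t}{30}$)
$A = 864$
$\frac{4505}{A} + \frac{T{\left(y{\left(-3,-5 \right)} \right)}}{-2131} = \frac{4505}{864} + \frac{1 + \frac{1}{30} \left(-5\right)}{-2131} = 4505 \cdot \frac{1}{864} + \left(1 - \frac{1}{6}\right) \left(- \frac{1}{2131}\right) = \frac{4505}{864} + \frac{5}{6} \left(- \frac{1}{2131}\right) = \frac{4505}{864} - \frac{5}{12786} = \frac{9599435}{1841184}$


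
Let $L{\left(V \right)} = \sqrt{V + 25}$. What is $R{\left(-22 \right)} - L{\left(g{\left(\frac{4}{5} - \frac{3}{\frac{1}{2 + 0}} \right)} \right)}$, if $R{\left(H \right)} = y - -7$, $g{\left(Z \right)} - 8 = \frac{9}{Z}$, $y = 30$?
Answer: $37 - \frac{\sqrt{21138}}{26} \approx 31.408$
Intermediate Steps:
$g{\left(Z \right)} = 8 + \frac{9}{Z}$
$R{\left(H \right)} = 37$ ($R{\left(H \right)} = 30 - -7 = 30 + 7 = 37$)
$L{\left(V \right)} = \sqrt{25 + V}$
$R{\left(-22 \right)} - L{\left(g{\left(\frac{4}{5} - \frac{3}{\frac{1}{2 + 0}} \right)} \right)} = 37 - \sqrt{25 + \left(8 + \frac{9}{\frac{4}{5} - \frac{3}{\frac{1}{2 + 0}}}\right)} = 37 - \sqrt{25 + \left(8 + \frac{9}{4 \cdot \frac{1}{5} - \frac{3}{\frac{1}{2}}}\right)} = 37 - \sqrt{25 + \left(8 + \frac{9}{\frac{4}{5} - 3 \frac{1}{\frac{1}{2}}}\right)} = 37 - \sqrt{25 + \left(8 + \frac{9}{\frac{4}{5} - 6}\right)} = 37 - \sqrt{25 + \left(8 + \frac{9}{- \frac{26}{5}}\right)} = 37 - \sqrt{25 + \left(8 + 9 \left(- \frac{5}{26}\right)\right)} = 37 - \sqrt{25 + \left(8 - \frac{45}{26}\right)} = 37 - \sqrt{25 + \frac{163}{26}} = 37 - \sqrt{\frac{813}{26}} = 37 - \frac{\sqrt{21138}}{26}$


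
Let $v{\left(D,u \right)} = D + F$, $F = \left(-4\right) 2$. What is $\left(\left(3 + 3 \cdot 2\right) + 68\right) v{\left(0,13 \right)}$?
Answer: $-616$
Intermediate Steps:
$F = -8$
$v{\left(D,u \right)} = -8 + D$ ($v{\left(D,u \right)} = D - 8 = -8 + D$)
$\left(\left(3 + 3 \cdot 2\right) + 68\right) v{\left(0,13 \right)} = \left(\left(3 + 3 \cdot 2\right) + 68\right) \left(-8 + 0\right) = \left(\left(3 + 6\right) + 68\right) \left(-8\right) = \left(9 + 68\right) \left(-8\right) = 77 \left(-8\right) = -616$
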